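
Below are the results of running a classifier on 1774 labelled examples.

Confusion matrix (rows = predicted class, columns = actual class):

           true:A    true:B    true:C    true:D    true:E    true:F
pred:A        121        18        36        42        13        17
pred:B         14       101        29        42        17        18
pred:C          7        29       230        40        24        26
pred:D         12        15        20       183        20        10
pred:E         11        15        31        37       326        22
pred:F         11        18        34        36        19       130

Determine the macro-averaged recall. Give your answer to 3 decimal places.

0.608

Per-class recall (TP/(TP+FN)):
  A: TP=121, FN=14+7+12+11+11=55 → 121/176 = 0.6875
  B: TP=101, FN=18+29+15+15+18=95 → 101/196 = 0.5153
  C: TP=230, FN=36+29+20+31+34=150 → 230/380 = 0.6053
  D: TP=183, FN=42+42+40+37+36=197 → 183/380 = 0.4816
  E: TP=326, FN=13+17+24+20+19=93 → 326/419 = 0.7780
  F: TP=130, FN=17+18+26+10+22=93 → 130/223 = 0.5830
Macro-recall = mean = (0.6875 + 0.5153 + 0.6053 + 0.4816 + 0.7780 + 0.5830) / 6 = 0.608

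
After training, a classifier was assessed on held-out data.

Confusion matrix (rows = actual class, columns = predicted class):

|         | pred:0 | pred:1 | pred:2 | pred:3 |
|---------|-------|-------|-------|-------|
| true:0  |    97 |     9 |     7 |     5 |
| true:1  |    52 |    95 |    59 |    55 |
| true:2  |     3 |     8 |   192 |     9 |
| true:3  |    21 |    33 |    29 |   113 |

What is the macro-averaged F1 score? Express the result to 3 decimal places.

Per-class F1 score (2·TP/(2·TP+FP+FN)):
  0: TP=97, FP=52+3+21=76, FN=9+7+5=21 → 194/291 = 0.6667
  1: TP=95, FP=9+8+33=50, FN=52+59+55=166 → 190/406 = 0.4680
  2: TP=192, FP=7+59+29=95, FN=3+8+9=20 → 384/499 = 0.7695
  3: TP=113, FP=5+55+9=69, FN=21+33+29=83 → 226/378 = 0.5979
Macro-F1 score = mean = (0.6667 + 0.4680 + 0.7695 + 0.5979) / 4 = 0.626

0.626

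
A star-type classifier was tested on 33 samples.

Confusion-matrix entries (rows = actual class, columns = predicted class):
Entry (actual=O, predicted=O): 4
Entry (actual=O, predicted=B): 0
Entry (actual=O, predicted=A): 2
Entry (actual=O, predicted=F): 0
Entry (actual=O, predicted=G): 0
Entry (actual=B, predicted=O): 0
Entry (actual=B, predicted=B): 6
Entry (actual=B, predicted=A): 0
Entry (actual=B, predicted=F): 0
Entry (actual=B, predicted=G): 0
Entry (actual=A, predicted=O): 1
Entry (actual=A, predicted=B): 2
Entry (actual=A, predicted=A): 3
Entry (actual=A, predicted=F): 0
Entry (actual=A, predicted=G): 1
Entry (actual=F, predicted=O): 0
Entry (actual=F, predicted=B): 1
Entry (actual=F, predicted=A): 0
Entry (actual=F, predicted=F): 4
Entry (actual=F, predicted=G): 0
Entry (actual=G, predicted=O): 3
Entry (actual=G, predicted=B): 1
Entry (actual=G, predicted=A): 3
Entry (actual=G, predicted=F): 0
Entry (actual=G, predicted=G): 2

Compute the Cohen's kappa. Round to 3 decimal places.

0.474

Observed agreement pₒ = trace/N = 19/33 = 0.5758
Expected agreement pₑ = Σ (rowᵢ·colᵢ)/N² = (6·8 + 6·10 + 7·8 + 5·4 + 9·3)/33² = 0.1938
κ = (pₒ − pₑ)/(1 − pₑ) = (0.5758 − 0.1938)/(1 − 0.1938) = 0.474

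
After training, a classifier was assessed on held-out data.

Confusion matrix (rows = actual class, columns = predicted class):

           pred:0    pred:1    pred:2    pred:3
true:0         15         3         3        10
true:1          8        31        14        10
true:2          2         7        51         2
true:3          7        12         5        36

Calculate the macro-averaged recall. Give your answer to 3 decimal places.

Per-class recall (TP/(TP+FN)):
  0: TP=15, FN=3+3+10=16 → 15/31 = 0.4839
  1: TP=31, FN=8+14+10=32 → 31/63 = 0.4921
  2: TP=51, FN=2+7+2=11 → 51/62 = 0.8226
  3: TP=36, FN=7+12+5=24 → 36/60 = 0.6000
Macro-recall = mean = (0.4839 + 0.4921 + 0.8226 + 0.6000) / 4 = 0.600

0.600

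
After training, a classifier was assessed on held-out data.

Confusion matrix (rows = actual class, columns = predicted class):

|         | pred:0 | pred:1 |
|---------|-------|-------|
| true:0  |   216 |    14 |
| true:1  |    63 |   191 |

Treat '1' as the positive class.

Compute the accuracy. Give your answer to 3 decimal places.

0.841

Accuracy = (TP+TN)/N = (191+216)/484 = 0.841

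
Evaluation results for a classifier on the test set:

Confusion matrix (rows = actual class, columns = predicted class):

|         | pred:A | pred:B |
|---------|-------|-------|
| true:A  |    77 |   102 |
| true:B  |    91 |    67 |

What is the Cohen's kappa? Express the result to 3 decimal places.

-0.145

Observed agreement pₒ = trace/N = 144/337 = 0.4273
Expected agreement pₑ = Σ (rowᵢ·colᵢ)/N² = (179·168 + 158·169)/337² = 0.4999
κ = (pₒ − pₑ)/(1 − pₑ) = (0.4273 − 0.4999)/(1 − 0.4999) = -0.145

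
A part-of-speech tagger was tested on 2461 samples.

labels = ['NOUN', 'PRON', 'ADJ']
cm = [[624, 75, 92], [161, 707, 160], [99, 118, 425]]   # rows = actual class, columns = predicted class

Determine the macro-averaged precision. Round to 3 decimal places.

0.706

Per-class precision (TP/(TP+FP)):
  NOUN: TP=624, FP=161+99=260 → 624/884 = 0.7059
  PRON: TP=707, FP=75+118=193 → 707/900 = 0.7856
  ADJ: TP=425, FP=92+160=252 → 425/677 = 0.6278
Macro-precision = mean = (0.7059 + 0.7856 + 0.6278) / 3 = 0.706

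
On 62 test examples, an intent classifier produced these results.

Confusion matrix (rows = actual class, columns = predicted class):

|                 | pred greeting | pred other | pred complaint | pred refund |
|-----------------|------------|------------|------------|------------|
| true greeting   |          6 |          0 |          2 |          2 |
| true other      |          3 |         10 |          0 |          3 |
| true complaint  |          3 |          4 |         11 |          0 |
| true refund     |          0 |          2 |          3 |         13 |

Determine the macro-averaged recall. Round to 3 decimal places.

Per-class recall (TP/(TP+FN)):
  greeting: TP=6, FN=0+2+2=4 → 6/10 = 0.6000
  other: TP=10, FN=3+0+3=6 → 10/16 = 0.6250
  complaint: TP=11, FN=3+4+0=7 → 11/18 = 0.6111
  refund: TP=13, FN=0+2+3=5 → 13/18 = 0.7222
Macro-recall = mean = (0.6000 + 0.6250 + 0.6111 + 0.7222) / 4 = 0.640

0.640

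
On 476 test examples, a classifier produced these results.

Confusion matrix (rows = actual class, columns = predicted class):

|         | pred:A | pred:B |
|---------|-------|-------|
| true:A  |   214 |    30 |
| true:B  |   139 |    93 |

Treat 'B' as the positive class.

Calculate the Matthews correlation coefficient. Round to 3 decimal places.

0.317

MCC = (TP·TN − FP·FN) / √((TP+FP)(TP+FN)(TN+FP)(TN+FN))
Numerator = 93·214 − 30·139 = 15732
Denominator = √(123·232·244·353) = √2457862752 = 49576.8368
MCC = 15732 / 49576.8368 = 0.317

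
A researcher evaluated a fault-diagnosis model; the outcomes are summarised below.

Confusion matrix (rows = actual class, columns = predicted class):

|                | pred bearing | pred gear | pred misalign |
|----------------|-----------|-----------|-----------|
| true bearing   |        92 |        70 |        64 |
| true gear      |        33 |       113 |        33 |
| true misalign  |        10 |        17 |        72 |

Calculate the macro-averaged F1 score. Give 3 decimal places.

0.548

Per-class F1 score (2·TP/(2·TP+FP+FN)):
  bearing: TP=92, FP=33+10=43, FN=70+64=134 → 184/361 = 0.5097
  gear: TP=113, FP=70+17=87, FN=33+33=66 → 226/379 = 0.5963
  misalign: TP=72, FP=64+33=97, FN=10+17=27 → 144/268 = 0.5373
Macro-F1 score = mean = (0.5097 + 0.5963 + 0.5373) / 3 = 0.548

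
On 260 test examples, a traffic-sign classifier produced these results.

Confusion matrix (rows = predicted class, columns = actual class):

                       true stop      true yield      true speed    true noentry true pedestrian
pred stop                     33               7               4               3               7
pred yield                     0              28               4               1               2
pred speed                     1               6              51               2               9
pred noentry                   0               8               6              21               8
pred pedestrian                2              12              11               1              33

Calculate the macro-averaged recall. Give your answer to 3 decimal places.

Per-class recall (TP/(TP+FN)):
  stop: TP=33, FN=0+1+0+2=3 → 33/36 = 0.9167
  yield: TP=28, FN=7+6+8+12=33 → 28/61 = 0.4590
  speed: TP=51, FN=4+4+6+11=25 → 51/76 = 0.6711
  noentry: TP=21, FN=3+1+2+1=7 → 21/28 = 0.7500
  pedestrian: TP=33, FN=7+2+9+8=26 → 33/59 = 0.5593
Macro-recall = mean = (0.9167 + 0.4590 + 0.6711 + 0.7500 + 0.5593) / 5 = 0.671

0.671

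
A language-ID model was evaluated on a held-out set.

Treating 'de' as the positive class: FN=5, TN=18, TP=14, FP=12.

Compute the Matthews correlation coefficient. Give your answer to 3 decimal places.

0.329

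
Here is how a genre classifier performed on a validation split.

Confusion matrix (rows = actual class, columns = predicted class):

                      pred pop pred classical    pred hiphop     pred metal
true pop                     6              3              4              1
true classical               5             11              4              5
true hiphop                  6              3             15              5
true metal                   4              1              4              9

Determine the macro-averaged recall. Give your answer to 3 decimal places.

Per-class recall (TP/(TP+FN)):
  pop: TP=6, FN=3+4+1=8 → 6/14 = 0.4286
  classical: TP=11, FN=5+4+5=14 → 11/25 = 0.4400
  hiphop: TP=15, FN=6+3+5=14 → 15/29 = 0.5172
  metal: TP=9, FN=4+1+4=9 → 9/18 = 0.5000
Macro-recall = mean = (0.4286 + 0.4400 + 0.5172 + 0.5000) / 4 = 0.471

0.471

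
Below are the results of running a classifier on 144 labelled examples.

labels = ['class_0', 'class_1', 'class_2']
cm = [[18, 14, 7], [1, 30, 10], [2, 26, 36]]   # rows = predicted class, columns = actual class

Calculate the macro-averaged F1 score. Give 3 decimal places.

Per-class F1 score (2·TP/(2·TP+FP+FN)):
  class_0: TP=18, FP=14+7=21, FN=1+2=3 → 36/60 = 0.6000
  class_1: TP=30, FP=1+10=11, FN=14+26=40 → 60/111 = 0.5405
  class_2: TP=36, FP=2+26=28, FN=7+10=17 → 72/117 = 0.6154
Macro-F1 score = mean = (0.6000 + 0.5405 + 0.6154) / 3 = 0.585

0.585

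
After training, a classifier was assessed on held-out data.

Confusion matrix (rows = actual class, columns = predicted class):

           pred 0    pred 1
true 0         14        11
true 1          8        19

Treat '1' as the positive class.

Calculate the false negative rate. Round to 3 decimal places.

0.296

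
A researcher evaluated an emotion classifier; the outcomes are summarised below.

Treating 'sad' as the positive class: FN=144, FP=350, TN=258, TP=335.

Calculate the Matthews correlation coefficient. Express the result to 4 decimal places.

0.1272

MCC = (TP·TN − FP·FN) / √((TP+FP)(TP+FN)(TN+FP)(TN+FN))
Numerator = 335·258 − 350·144 = 36030
Denominator = √(685·479·608·402) = √80196555840 = 283189.9642
MCC = 36030 / 283189.9642 = 0.1272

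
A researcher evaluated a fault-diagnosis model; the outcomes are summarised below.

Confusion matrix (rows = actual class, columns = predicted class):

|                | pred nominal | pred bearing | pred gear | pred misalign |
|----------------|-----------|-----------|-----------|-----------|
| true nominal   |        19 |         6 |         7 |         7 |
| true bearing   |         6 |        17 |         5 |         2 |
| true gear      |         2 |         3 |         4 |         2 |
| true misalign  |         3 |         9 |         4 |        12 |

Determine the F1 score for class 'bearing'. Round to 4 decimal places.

F1 score = 2·TP/(2·TP+FP+FN).
bearing: TP=17, FP=6+3+9=18, FN=6+5+2=13 → 34/65 = 0.52308

0.5231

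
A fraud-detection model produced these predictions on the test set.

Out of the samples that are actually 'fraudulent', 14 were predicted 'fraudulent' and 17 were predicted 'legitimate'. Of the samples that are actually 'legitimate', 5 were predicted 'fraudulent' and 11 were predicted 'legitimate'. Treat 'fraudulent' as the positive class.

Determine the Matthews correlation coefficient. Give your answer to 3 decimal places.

MCC = (TP·TN − FP·FN) / √((TP+FP)(TP+FN)(TN+FP)(TN+FN))
Numerator = 14·11 − 5·17 = 69
Denominator = √(19·31·16·28) = √263872 = 513.6847
MCC = 69 / 513.6847 = 0.134

0.134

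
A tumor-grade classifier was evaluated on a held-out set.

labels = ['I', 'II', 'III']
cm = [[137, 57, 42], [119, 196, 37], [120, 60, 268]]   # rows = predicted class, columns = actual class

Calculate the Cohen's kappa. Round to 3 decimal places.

Observed agreement pₒ = trace/N = 601/1036 = 0.5801
Expected agreement pₑ = Σ (rowᵢ·colᵢ)/N² = (376·236 + 313·352 + 347·448)/1036² = 0.3302
κ = (pₒ − pₑ)/(1 − pₑ) = (0.5801 − 0.3302)/(1 − 0.3302) = 0.373

0.373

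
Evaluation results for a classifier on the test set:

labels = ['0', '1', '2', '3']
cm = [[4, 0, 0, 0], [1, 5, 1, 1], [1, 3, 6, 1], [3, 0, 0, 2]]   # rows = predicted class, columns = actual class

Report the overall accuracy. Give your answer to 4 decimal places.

0.6071

Accuracy = trace / total = (4+5+6+2=17) / 28 = 17/28 = 0.6071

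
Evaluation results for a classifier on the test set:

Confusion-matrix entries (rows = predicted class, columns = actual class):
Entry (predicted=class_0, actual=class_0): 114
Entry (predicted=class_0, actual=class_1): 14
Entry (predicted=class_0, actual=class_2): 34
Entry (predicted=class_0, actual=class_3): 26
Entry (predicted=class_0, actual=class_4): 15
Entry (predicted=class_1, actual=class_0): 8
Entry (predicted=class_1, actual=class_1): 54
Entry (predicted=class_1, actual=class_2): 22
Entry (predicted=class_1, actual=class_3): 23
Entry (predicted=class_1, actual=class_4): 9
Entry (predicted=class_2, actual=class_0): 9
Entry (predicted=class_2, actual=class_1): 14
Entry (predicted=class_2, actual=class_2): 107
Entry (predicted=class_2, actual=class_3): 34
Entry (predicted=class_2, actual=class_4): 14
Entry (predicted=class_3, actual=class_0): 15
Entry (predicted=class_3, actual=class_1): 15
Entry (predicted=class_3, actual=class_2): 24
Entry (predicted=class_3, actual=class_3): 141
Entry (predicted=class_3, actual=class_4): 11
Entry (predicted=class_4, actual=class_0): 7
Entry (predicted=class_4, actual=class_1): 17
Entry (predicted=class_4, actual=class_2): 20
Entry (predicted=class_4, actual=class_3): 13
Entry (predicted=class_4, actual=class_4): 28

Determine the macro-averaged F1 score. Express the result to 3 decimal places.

0.530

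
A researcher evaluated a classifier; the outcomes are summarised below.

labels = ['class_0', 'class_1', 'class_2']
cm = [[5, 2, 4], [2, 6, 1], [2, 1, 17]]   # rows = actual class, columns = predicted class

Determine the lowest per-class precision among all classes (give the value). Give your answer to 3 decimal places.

0.556

Per-class precision (TP/(TP+FP)):
  class_0: TP=5, FP=2+2=4 → 5/9 = 0.5556
  class_1: TP=6, FP=2+1=3 → 6/9 = 0.6667
  class_2: TP=17, FP=4+1=5 → 17/22 = 0.7727
Lowest is class 'class_0' with precision = 0.556.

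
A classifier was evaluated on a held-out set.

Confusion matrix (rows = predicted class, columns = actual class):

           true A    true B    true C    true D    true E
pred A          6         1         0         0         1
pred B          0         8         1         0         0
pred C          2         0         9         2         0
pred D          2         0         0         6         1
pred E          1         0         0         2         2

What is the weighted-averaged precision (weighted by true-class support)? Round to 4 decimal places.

Per-class precision (TP/(TP+FP)):
  A: TP=6, FP=1+0+0+1=2 → 6/8 = 0.75000
  B: TP=8, FP=0+1+0+0=1 → 8/9 = 0.88889
  C: TP=9, FP=2+0+2+0=4 → 9/13 = 0.69231
  D: TP=6, FP=2+0+0+1=3 → 6/9 = 0.66667
  E: TP=2, FP=1+0+0+2=3 → 2/5 = 0.40000
Weighted-precision = Σ (supportᵢ/N)·precisionᵢ with N=44: (11/44)·0.75000 + (9/44)·0.88889 + (10/44)·0.69231 + (10/44)·0.66667 + (4/44)·0.40000 = 0.7145

0.7145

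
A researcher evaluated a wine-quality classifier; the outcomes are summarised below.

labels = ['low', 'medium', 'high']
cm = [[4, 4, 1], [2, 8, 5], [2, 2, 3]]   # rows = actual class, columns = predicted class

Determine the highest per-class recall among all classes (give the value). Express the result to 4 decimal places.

0.5333

Per-class recall (TP/(TP+FN)):
  low: TP=4, FN=4+1=5 → 4/9 = 0.44444
  medium: TP=8, FN=2+5=7 → 8/15 = 0.53333
  high: TP=3, FN=2+2=4 → 3/7 = 0.42857
Highest is class 'medium' with recall = 0.5333.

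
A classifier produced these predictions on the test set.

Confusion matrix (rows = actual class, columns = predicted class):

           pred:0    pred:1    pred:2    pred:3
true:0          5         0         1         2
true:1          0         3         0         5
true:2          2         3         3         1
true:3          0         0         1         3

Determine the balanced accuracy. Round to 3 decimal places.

0.521

Balanced accuracy = mean of per-class recall.
  0: recall = 5/8 = 0.6250
  1: recall = 3/8 = 0.3750
  2: recall = 3/9 = 0.3333
  3: recall = 3/4 = 0.7500
Mean = (0.6250 + 0.3750 + 0.3333 + 0.7500) / 4 = 0.521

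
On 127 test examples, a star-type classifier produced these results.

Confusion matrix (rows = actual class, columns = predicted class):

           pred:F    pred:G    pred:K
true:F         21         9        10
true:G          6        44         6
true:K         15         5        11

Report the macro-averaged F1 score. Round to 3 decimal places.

0.554

Per-class F1 score (2·TP/(2·TP+FP+FN)):
  F: TP=21, FP=6+15=21, FN=9+10=19 → 42/82 = 0.5122
  G: TP=44, FP=9+5=14, FN=6+6=12 → 88/114 = 0.7719
  K: TP=11, FP=10+6=16, FN=15+5=20 → 22/58 = 0.3793
Macro-F1 score = mean = (0.5122 + 0.7719 + 0.3793) / 3 = 0.554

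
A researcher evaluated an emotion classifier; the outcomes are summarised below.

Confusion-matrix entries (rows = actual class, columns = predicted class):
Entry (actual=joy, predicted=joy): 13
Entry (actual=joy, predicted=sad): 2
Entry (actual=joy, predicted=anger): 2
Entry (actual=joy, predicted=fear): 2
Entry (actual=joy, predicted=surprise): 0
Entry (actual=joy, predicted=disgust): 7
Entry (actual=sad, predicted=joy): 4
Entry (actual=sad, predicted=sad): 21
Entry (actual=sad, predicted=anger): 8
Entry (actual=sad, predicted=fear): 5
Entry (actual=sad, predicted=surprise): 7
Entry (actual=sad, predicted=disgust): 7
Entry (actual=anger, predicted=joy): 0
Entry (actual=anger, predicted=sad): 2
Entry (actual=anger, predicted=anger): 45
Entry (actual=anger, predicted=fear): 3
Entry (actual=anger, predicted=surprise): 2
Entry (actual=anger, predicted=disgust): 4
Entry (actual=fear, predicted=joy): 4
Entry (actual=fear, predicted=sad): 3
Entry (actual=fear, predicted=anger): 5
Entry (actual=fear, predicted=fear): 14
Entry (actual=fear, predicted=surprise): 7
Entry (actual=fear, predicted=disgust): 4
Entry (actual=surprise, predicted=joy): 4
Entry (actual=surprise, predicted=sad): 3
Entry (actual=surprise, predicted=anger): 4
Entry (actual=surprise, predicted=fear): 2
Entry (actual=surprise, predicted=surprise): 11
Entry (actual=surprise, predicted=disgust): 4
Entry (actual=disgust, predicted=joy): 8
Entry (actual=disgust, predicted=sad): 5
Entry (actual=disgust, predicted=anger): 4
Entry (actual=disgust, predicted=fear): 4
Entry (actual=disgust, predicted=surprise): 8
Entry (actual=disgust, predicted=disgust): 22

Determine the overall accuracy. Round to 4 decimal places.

0.5040

Accuracy = trace / total = (13+21+45+14+11+22=126) / 250 = 126/250 = 0.5040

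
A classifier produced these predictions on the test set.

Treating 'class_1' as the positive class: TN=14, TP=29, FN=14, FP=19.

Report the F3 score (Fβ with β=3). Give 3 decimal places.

0.667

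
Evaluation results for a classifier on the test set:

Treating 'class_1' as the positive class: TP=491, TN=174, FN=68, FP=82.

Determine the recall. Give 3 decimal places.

0.878

Recall = TP/(TP+FN) = 491/(491+68) = 491/559 = 0.878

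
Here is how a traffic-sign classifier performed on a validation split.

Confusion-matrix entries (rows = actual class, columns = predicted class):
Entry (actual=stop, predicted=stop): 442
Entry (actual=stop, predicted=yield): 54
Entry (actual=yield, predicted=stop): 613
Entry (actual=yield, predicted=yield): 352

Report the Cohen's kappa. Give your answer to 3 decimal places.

0.201

Observed agreement pₒ = trace/N = 794/1461 = 0.5435
Expected agreement pₑ = Σ (rowᵢ·colᵢ)/N² = (496·1055 + 965·406)/1461² = 0.4287
κ = (pₒ − pₑ)/(1 − pₑ) = (0.5435 − 0.4287)/(1 − 0.4287) = 0.201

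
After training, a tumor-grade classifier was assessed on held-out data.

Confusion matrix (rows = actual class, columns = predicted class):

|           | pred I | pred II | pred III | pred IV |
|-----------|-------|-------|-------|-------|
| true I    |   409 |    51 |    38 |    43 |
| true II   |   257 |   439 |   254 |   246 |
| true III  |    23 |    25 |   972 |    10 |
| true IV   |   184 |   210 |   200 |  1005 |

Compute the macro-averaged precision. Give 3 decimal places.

0.627

Per-class precision (TP/(TP+FP)):
  I: TP=409, FP=257+23+184=464 → 409/873 = 0.4685
  II: TP=439, FP=51+25+210=286 → 439/725 = 0.6055
  III: TP=972, FP=38+254+200=492 → 972/1464 = 0.6639
  IV: TP=1005, FP=43+246+10=299 → 1005/1304 = 0.7707
Macro-precision = mean = (0.4685 + 0.6055 + 0.6639 + 0.7707) / 4 = 0.627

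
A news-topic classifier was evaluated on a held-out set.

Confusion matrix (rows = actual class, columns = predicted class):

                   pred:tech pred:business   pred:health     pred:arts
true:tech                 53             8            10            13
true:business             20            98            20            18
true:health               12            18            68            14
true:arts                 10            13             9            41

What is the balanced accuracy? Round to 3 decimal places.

0.607

Balanced accuracy = mean of per-class recall.
  tech: recall = 53/84 = 0.6310
  business: recall = 98/156 = 0.6282
  health: recall = 68/112 = 0.6071
  arts: recall = 41/73 = 0.5616
Mean = (0.6310 + 0.6282 + 0.6071 + 0.5616) / 4 = 0.607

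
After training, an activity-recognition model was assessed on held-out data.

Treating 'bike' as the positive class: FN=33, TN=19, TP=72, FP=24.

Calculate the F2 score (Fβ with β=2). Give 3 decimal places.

Fβ = (1+β²)·TP / ((1+β²)·TP + β²·FN + FP), with β²=4
= 5·72 / (5·72 + 4·33 + 24) = 0.698

0.698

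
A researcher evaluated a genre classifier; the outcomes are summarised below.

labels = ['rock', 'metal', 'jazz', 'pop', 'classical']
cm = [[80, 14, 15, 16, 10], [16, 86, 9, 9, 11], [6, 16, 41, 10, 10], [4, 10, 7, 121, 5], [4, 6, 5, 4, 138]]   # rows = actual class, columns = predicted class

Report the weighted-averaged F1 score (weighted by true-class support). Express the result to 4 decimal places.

Per-class F1 score (2·TP/(2·TP+FP+FN)):
  rock: TP=80, FP=16+6+4+4=30, FN=14+15+16+10=55 → 160/245 = 0.65306
  metal: TP=86, FP=14+16+10+6=46, FN=16+9+9+11=45 → 172/263 = 0.65399
  jazz: TP=41, FP=15+9+7+5=36, FN=6+16+10+10=42 → 82/160 = 0.51250
  pop: TP=121, FP=16+9+10+4=39, FN=4+10+7+5=26 → 242/307 = 0.78827
  classical: TP=138, FP=10+11+10+5=36, FN=4+6+5+4=19 → 276/331 = 0.83384
Weighted-F1 score = Σ (supportᵢ/N)·F1 scoreᵢ with N=653: (135/653)·0.65306 + (131/653)·0.65399 + (83/653)·0.51250 + (147/653)·0.78827 + (157/653)·0.83384 = 0.7093

0.7093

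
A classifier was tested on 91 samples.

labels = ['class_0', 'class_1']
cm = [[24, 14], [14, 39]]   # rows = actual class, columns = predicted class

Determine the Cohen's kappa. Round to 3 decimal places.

Observed agreement pₒ = trace/N = 63/91 = 0.6923
Expected agreement pₑ = Σ (rowᵢ·colᵢ)/N² = (38·38 + 53·53)/91² = 0.5136
κ = (pₒ − pₑ)/(1 − pₑ) = (0.6923 − 0.5136)/(1 − 0.5136) = 0.367

0.367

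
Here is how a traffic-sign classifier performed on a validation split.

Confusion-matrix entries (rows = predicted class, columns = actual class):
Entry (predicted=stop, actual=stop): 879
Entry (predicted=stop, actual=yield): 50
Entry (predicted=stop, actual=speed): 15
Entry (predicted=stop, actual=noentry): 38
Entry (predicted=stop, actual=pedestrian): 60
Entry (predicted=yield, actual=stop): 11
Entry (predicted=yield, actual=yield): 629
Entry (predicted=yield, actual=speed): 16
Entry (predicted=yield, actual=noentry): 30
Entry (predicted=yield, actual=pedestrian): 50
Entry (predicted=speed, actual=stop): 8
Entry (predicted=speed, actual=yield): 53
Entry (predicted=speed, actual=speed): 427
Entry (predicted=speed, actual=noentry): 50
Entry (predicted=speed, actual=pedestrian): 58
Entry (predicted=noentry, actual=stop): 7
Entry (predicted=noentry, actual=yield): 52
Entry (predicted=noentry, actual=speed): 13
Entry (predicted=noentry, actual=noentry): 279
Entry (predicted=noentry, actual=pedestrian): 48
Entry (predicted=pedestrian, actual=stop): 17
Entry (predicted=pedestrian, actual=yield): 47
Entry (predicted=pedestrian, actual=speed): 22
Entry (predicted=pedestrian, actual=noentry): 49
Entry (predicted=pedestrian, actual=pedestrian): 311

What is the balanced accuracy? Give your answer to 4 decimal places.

Balanced accuracy = mean of per-class recall.
  stop: recall = 879/922 = 0.95336
  yield: recall = 629/831 = 0.75692
  speed: recall = 427/493 = 0.86613
  noentry: recall = 279/446 = 0.62556
  pedestrian: recall = 311/527 = 0.59013
Mean = (0.95336 + 0.75692 + 0.86613 + 0.62556 + 0.59013) / 5 = 0.7584

0.7584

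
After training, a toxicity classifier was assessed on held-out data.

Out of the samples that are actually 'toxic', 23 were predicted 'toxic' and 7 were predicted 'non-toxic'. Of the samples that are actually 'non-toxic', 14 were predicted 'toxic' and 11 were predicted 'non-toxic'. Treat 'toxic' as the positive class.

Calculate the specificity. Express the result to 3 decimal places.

0.440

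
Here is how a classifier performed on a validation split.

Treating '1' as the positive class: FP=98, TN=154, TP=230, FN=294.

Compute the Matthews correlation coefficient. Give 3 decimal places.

MCC = (TP·TN − FP·FN) / √((TP+FP)(TP+FN)(TN+FP)(TN+FN))
Numerator = 230·154 − 98·294 = 6608
Denominator = √(328·524·252·448) = √19403661312 = 139297.0255
MCC = 6608 / 139297.0255 = 0.047

0.047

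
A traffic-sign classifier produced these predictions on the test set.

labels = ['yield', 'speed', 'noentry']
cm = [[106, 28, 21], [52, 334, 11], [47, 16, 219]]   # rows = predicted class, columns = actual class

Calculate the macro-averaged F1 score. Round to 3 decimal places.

0.758

Per-class F1 score (2·TP/(2·TP+FP+FN)):
  yield: TP=106, FP=28+21=49, FN=52+47=99 → 212/360 = 0.5889
  speed: TP=334, FP=52+11=63, FN=28+16=44 → 668/775 = 0.8619
  noentry: TP=219, FP=47+16=63, FN=21+11=32 → 438/533 = 0.8218
Macro-F1 score = mean = (0.5889 + 0.8619 + 0.8218) / 3 = 0.758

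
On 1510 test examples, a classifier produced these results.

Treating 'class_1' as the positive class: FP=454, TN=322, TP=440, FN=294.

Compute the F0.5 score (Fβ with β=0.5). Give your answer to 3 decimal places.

0.510

Fβ = (1+β²)·TP / ((1+β²)·TP + β²·FN + FP), with β²=1/4
= 1.25·440 / (1.25·440 + 0.25·294 + 454) = 0.510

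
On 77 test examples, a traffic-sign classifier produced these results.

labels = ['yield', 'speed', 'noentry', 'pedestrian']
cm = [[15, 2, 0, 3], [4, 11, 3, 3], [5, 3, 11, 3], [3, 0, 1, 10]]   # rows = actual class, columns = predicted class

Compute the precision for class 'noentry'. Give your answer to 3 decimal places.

Take TP from the diagonal, FP from the rest of the 'noentry' prediction marginal, FN from the rest of the 'noentry' actual marginal.
precision = TP/(TP+FP).
noentry: TP=11, FP=0+3+1=4 → 11/15 = 0.7333

0.733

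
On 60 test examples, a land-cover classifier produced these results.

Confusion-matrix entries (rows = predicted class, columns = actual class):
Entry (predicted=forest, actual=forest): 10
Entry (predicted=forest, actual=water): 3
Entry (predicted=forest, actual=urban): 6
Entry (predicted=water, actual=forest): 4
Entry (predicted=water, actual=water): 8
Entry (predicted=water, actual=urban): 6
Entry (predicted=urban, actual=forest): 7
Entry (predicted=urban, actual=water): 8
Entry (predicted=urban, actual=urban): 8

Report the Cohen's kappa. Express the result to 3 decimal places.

Observed agreement pₒ = trace/N = 26/60 = 0.4333
Expected agreement pₑ = Σ (rowᵢ·colᵢ)/N² = (21·19 + 19·18 + 20·23)/60² = 0.3336
κ = (pₒ − pₑ)/(1 − pₑ) = (0.4333 − 0.3336)/(1 − 0.3336) = 0.150

0.150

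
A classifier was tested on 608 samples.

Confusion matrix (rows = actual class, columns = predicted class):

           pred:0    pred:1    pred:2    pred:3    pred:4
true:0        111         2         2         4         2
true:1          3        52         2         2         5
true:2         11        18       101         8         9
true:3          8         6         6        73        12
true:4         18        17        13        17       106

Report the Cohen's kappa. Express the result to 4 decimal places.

Observed agreement pₒ = trace/N = 443/608 = 0.72862
Expected agreement pₑ = Σ (rowᵢ·colᵢ)/N² = (121·151 + 64·95 + 147·124 + 105·104 + 171·134)/608² = 0.20671
κ = (pₒ − pₑ)/(1 − pₑ) = (0.72862 − 0.20671)/(1 − 0.20671) = 0.6579

0.6579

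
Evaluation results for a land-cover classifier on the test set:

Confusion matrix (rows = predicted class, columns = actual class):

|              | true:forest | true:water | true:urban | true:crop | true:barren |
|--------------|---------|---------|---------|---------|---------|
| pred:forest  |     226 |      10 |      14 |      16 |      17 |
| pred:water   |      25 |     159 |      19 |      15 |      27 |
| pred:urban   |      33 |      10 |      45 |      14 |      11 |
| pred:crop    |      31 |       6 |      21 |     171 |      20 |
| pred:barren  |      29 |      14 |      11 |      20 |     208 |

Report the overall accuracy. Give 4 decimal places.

Accuracy = trace / total = (226+159+45+171+208=809) / 1172 = 809/1172 = 0.6903

0.6903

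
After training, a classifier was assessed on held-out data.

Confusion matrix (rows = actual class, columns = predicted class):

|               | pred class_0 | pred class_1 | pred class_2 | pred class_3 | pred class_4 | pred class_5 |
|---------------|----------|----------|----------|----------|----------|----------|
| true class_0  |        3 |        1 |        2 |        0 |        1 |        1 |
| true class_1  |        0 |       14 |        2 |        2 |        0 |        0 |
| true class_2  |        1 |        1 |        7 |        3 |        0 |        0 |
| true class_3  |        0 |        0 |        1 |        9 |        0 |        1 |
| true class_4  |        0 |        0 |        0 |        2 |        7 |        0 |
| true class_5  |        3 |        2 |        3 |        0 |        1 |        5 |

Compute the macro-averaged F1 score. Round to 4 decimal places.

Per-class F1 score (2·TP/(2·TP+FP+FN)):
  class_0: TP=3, FP=0+1+0+0+3=4, FN=1+2+0+1+1=5 → 6/15 = 0.40000
  class_1: TP=14, FP=1+1+0+0+2=4, FN=0+2+2+0+0=4 → 28/36 = 0.77778
  class_2: TP=7, FP=2+2+1+0+3=8, FN=1+1+3+0+0=5 → 14/27 = 0.51852
  class_3: TP=9, FP=0+2+3+2+0=7, FN=0+0+1+0+1=2 → 18/27 = 0.66667
  class_4: TP=7, FP=1+0+0+0+1=2, FN=0+0+0+2+0=2 → 14/18 = 0.77778
  class_5: TP=5, FP=1+0+0+1+0=2, FN=3+2+3+0+1=9 → 10/21 = 0.47619
Macro-F1 score = mean = (0.40000 + 0.77778 + 0.51852 + 0.66667 + 0.77778 + 0.47619) / 6 = 0.6028

0.6028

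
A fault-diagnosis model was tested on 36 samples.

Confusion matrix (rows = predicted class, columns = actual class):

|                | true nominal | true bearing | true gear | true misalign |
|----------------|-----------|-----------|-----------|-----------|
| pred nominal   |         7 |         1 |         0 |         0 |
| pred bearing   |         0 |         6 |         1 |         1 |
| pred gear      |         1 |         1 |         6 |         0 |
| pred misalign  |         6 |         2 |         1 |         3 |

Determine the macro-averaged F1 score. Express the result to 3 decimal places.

0.607

Per-class F1 score (2·TP/(2·TP+FP+FN)):
  nominal: TP=7, FP=1+0+0=1, FN=0+1+6=7 → 14/22 = 0.6364
  bearing: TP=6, FP=0+1+1=2, FN=1+1+2=4 → 12/18 = 0.6667
  gear: TP=6, FP=1+1+0=2, FN=0+1+1=2 → 12/16 = 0.7500
  misalign: TP=3, FP=6+2+1=9, FN=0+1+0=1 → 6/16 = 0.3750
Macro-F1 score = mean = (0.6364 + 0.6667 + 0.7500 + 0.3750) / 4 = 0.607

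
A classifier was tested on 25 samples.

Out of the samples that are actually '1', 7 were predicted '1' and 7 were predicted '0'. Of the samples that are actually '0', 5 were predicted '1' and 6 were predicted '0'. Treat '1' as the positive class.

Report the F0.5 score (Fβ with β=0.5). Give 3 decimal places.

Fβ = (1+β²)·TP / ((1+β²)·TP + β²·FN + FP), with β²=1/4
= 1.25·7 / (1.25·7 + 0.25·7 + 5) = 0.565

0.565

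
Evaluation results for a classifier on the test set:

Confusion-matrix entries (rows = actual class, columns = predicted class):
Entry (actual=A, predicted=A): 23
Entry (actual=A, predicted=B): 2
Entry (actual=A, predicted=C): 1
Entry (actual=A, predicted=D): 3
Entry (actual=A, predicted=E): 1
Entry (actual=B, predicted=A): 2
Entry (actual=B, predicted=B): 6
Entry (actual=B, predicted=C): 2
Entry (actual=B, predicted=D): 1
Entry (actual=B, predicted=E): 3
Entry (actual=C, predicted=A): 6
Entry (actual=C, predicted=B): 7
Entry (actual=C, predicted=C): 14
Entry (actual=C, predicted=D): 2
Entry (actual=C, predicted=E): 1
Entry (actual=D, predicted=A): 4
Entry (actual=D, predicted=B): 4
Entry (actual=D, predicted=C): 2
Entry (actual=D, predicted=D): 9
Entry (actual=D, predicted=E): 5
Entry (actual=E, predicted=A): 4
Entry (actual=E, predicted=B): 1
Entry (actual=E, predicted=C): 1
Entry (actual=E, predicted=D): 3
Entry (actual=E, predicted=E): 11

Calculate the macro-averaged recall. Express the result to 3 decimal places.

0.517

Per-class recall (TP/(TP+FN)):
  A: TP=23, FN=2+1+3+1=7 → 23/30 = 0.7667
  B: TP=6, FN=2+2+1+3=8 → 6/14 = 0.4286
  C: TP=14, FN=6+7+2+1=16 → 14/30 = 0.4667
  D: TP=9, FN=4+4+2+5=15 → 9/24 = 0.3750
  E: TP=11, FN=4+1+1+3=9 → 11/20 = 0.5500
Macro-recall = mean = (0.7667 + 0.4286 + 0.4667 + 0.3750 + 0.5500) / 5 = 0.517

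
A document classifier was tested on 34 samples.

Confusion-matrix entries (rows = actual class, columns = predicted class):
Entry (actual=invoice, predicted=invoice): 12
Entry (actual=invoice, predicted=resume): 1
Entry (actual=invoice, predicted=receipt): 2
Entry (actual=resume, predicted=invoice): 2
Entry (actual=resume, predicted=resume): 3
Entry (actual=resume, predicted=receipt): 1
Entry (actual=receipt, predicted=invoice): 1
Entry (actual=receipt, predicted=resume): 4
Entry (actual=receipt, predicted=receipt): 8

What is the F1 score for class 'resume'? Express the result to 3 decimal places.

0.429

Take TP from the diagonal, FP from the rest of the 'resume' prediction marginal, FN from the rest of the 'resume' actual marginal.
F1 score = 2·TP/(2·TP+FP+FN).
resume: TP=3, FP=1+4=5, FN=2+1=3 → 6/14 = 0.4286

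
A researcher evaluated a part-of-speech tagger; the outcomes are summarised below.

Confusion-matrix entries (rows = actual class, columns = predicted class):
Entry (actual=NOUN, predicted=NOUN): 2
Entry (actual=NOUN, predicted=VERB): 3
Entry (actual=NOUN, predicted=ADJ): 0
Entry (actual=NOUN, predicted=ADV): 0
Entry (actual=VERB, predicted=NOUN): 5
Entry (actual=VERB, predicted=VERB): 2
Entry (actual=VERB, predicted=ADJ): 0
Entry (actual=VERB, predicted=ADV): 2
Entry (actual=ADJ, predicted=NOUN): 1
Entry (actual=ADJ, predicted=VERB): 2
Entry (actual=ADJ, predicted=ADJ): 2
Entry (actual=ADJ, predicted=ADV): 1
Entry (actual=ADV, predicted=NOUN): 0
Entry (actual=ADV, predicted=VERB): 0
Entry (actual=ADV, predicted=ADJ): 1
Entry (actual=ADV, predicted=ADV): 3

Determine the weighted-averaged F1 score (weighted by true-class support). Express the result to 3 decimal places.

0.369

Per-class F1 score (2·TP/(2·TP+FP+FN)):
  NOUN: TP=2, FP=5+1+0=6, FN=3+0+0=3 → 4/13 = 0.3077
  VERB: TP=2, FP=3+2+0=5, FN=5+0+2=7 → 4/16 = 0.2500
  ADJ: TP=2, FP=0+0+1=1, FN=1+2+1=4 → 4/9 = 0.4444
  ADV: TP=3, FP=0+2+1=3, FN=0+0+1=1 → 6/10 = 0.6000
Weighted-F1 score = Σ (supportᵢ/N)·F1 scoreᵢ with N=24: (5/24)·0.3077 + (9/24)·0.2500 + (6/24)·0.4444 + (4/24)·0.6000 = 0.369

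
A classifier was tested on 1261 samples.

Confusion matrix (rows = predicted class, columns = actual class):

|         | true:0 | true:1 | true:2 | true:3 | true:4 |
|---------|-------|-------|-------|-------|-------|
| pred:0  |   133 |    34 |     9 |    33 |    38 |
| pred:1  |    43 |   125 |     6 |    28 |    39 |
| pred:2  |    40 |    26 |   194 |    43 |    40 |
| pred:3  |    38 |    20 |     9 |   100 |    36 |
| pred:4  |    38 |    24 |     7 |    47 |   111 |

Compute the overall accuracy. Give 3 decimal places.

0.526

Accuracy = trace / total = (133+125+194+100+111=663) / 1261 = 663/1261 = 0.526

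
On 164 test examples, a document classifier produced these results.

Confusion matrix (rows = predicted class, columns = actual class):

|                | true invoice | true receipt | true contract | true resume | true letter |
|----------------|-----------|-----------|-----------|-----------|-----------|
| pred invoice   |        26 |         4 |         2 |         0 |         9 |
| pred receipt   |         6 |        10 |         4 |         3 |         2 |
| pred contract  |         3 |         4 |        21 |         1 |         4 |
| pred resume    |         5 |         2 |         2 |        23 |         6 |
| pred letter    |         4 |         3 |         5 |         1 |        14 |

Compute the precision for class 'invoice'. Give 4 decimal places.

0.6341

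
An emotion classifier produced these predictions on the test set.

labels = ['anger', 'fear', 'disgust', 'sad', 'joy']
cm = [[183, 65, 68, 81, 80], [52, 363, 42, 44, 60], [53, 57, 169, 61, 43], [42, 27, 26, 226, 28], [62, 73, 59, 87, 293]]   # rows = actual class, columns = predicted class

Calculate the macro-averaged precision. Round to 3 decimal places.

Per-class precision (TP/(TP+FP)):
  anger: TP=183, FP=52+53+42+62=209 → 183/392 = 0.4668
  fear: TP=363, FP=65+57+27+73=222 → 363/585 = 0.6205
  disgust: TP=169, FP=68+42+26+59=195 → 169/364 = 0.4643
  sad: TP=226, FP=81+44+61+87=273 → 226/499 = 0.4529
  joy: TP=293, FP=80+60+43+28=211 → 293/504 = 0.5813
Macro-precision = mean = (0.4668 + 0.6205 + 0.4643 + 0.4529 + 0.5813) / 5 = 0.517

0.517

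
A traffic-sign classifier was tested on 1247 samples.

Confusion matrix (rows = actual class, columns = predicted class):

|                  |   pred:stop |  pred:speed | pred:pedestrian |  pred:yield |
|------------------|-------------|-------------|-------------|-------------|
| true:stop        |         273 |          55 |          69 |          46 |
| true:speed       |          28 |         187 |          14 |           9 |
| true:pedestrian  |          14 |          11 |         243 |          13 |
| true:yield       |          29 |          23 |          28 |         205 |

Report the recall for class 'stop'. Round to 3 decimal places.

0.616

Take TP from the diagonal, FP from the rest of the 'stop' prediction marginal, FN from the rest of the 'stop' actual marginal.
recall = TP/(TP+FN).
stop: TP=273, FN=55+69+46=170 → 273/443 = 0.6163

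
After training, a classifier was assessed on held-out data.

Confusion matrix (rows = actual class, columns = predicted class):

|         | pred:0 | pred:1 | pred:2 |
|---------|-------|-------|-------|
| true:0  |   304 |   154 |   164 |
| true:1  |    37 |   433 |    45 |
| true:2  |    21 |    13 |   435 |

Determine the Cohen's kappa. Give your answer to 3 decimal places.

0.600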